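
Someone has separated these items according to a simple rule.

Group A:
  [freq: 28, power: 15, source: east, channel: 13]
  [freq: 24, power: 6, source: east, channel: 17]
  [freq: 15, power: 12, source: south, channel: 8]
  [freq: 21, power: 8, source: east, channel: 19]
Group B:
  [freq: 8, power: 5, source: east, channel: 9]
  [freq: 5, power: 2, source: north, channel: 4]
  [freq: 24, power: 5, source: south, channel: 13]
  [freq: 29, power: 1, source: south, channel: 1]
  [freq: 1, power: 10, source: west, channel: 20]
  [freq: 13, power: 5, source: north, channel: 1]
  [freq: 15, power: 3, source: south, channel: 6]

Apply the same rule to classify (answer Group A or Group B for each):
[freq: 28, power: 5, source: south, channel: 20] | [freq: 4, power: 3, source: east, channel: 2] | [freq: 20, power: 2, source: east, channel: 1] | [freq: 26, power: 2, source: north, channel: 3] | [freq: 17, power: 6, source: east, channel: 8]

Group B, Group B, Group B, Group B, Group A

The distinguishing property — power ≥ 6 AND freq ≥ 5 — holds for all the 'Group A' cases and none of the 'Group B' cases.
[freq: 28, power: 5, source: south, channel: 20]: Group B (power = 5, freq = 28).
[freq: 4, power: 3, source: east, channel: 2]: Group B (power = 3, freq = 4).
[freq: 20, power: 2, source: east, channel: 1]: Group B (power = 2, freq = 20).
[freq: 26, power: 2, source: north, channel: 3]: Group B (power = 2, freq = 26).
[freq: 17, power: 6, source: east, channel: 8]: Group A (power = 6, freq = 17).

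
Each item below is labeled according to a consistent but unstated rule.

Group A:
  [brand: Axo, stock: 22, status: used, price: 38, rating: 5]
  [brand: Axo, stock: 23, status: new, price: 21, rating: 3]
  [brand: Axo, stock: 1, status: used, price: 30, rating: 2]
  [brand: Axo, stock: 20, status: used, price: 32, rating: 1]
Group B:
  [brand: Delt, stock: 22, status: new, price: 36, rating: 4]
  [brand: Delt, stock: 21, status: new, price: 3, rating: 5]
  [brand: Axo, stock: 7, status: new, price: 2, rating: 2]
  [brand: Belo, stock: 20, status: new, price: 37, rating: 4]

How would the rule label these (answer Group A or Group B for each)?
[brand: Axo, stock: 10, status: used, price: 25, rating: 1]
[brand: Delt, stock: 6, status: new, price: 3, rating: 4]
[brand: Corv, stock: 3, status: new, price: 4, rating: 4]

The simplest hypothesis consistent with all the labels is: brand is Axo AND price ≥ 3.
[brand: Axo, stock: 10, status: used, price: 25, rating: 1]: Group A (brand is Axo, price = 25). [brand: Delt, stock: 6, status: new, price: 3, rating: 4]: Group B (brand is Delt, price = 3). [brand: Corv, stock: 3, status: new, price: 4, rating: 4]: Group B (brand is Corv, price = 4).

Group A, Group B, Group B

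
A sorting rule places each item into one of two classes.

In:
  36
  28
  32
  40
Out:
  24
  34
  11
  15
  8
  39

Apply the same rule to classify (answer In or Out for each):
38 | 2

Out, Out

The rule appears to be: multiple of 4 AND at least 28.
38: 38 = 4·9 + 2, 38 ≥ 28 — doesn't match, so Out.
2: 2 = 4·0 + 2, 2 < 28 — doesn't match, so Out.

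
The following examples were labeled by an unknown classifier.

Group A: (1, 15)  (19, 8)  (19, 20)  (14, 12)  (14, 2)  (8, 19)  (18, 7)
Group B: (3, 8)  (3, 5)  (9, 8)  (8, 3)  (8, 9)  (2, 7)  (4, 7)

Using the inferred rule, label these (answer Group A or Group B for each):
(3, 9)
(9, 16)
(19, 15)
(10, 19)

Group B, Group A, Group A, Group A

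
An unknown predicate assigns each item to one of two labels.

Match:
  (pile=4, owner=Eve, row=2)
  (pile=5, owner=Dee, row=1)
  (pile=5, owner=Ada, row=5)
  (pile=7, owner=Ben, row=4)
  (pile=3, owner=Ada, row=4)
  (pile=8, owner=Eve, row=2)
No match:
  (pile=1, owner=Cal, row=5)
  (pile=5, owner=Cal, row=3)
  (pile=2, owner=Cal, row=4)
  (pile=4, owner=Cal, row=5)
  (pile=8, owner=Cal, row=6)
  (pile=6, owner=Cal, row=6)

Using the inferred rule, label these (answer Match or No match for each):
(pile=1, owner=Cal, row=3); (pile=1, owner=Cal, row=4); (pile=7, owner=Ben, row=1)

The common property of the 'Match' items is: owner is not Cal. No 'No match' item has it.
No match: (pile=1, owner=Cal, row=3), since owner is Cal. No match: (pile=1, owner=Cal, row=4), since owner is Cal. Match: (pile=7, owner=Ben, row=1), since owner is Ben.

No match, No match, Match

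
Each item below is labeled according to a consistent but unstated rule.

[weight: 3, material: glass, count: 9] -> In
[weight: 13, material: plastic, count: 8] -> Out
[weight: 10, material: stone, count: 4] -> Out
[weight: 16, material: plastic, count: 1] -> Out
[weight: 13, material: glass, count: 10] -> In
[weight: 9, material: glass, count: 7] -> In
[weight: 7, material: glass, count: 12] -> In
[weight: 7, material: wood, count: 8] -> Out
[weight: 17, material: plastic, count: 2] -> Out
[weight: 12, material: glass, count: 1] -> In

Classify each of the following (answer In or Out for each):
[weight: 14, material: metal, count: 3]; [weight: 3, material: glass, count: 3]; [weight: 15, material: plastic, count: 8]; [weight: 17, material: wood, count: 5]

Checking candidate rules against both groups, what survives is: material is glass.
[weight: 14, material: metal, count: 3] — material is metal, hence Out. [weight: 3, material: glass, count: 3] — material is glass, hence In. [weight: 15, material: plastic, count: 8] — material is plastic, hence Out. [weight: 17, material: wood, count: 5] — material is wood, hence Out.

Out, In, Out, Out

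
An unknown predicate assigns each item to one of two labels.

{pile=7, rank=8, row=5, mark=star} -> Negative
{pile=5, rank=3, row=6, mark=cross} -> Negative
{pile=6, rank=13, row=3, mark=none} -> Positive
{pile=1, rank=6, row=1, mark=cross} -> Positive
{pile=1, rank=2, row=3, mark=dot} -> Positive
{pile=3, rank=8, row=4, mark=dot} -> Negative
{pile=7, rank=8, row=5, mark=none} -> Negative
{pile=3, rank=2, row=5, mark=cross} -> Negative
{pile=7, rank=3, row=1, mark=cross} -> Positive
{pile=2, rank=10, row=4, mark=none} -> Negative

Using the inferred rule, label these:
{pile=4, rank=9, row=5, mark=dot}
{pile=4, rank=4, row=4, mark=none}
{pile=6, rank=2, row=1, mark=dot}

Negative, Negative, Positive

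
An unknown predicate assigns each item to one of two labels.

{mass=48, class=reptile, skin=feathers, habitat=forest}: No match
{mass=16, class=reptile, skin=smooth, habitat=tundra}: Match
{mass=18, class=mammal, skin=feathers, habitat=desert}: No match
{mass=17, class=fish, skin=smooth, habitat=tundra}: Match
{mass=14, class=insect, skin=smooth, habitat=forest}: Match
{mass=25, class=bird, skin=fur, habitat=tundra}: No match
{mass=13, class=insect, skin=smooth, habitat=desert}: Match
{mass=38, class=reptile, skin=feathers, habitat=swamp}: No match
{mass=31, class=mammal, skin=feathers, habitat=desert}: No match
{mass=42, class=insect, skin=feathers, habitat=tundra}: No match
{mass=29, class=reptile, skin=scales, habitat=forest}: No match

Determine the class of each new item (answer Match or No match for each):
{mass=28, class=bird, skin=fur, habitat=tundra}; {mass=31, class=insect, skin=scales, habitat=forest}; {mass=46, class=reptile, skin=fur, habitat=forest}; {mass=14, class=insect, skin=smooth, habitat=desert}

No match, No match, No match, Match

The simplest hypothesis consistent with all the labels is: skin is smooth.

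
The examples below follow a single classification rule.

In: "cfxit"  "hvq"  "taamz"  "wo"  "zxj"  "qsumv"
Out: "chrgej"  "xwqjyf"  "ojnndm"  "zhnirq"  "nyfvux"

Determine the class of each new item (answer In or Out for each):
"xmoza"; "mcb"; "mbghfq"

In, In, Out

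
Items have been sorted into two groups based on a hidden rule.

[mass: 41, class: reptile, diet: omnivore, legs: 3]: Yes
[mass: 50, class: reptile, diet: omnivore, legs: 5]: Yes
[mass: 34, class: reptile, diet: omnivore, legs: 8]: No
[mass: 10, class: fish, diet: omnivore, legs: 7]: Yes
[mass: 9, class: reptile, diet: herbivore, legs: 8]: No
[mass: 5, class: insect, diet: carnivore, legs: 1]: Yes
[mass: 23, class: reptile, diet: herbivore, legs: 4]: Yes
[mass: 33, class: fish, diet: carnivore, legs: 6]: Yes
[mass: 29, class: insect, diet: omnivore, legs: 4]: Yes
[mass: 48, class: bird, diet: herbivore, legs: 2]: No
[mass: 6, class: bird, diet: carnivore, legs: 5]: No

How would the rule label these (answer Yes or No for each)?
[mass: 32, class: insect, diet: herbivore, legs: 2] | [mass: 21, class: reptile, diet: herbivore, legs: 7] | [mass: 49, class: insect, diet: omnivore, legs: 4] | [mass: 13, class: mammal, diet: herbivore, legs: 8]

One predicate separates the groups cleanly: class is not bird AND legs ≤ 7.
[mass: 32, class: insect, diet: herbivore, legs: 2]: class is insect, legs = 2 — qualifies, so Yes.
[mass: 21, class: reptile, diet: herbivore, legs: 7]: class is reptile, legs = 7 — qualifies, so Yes.
[mass: 49, class: insect, diet: omnivore, legs: 4]: class is insect, legs = 4 — qualifies, so Yes.
[mass: 13, class: mammal, diet: herbivore, legs: 8]: class is mammal, legs = 8 — fails the rule, so No.

Yes, Yes, Yes, No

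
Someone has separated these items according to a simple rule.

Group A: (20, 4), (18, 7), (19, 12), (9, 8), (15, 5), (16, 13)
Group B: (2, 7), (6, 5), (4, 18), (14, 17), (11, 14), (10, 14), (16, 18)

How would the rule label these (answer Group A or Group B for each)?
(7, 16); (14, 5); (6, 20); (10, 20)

The distinguishing property — first > second AND sum ≥ 17 — holds for all the 'Group A' cases and none of the 'Group B' cases.
(7, 16) → 7 < 16, 7+16 = 23 → Group B.
(14, 5) → 14 > 5, 14+5 = 19 → Group A.
(6, 20) → 6 < 20, 6+20 = 26 → Group B.
(10, 20) → 10 < 20, 10+20 = 30 → Group B.

Group B, Group A, Group B, Group B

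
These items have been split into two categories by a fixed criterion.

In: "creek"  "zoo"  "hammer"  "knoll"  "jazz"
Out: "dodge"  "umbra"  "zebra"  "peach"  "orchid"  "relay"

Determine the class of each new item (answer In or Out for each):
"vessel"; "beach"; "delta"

Checking candidate rules against both groups, what survives is: has a double letter.
"vessel": 'ss' doubled — fits, so In. "beach": no doubled letter — does not pass, so Out. "delta": no doubled letter — does not pass, so Out.

In, Out, Out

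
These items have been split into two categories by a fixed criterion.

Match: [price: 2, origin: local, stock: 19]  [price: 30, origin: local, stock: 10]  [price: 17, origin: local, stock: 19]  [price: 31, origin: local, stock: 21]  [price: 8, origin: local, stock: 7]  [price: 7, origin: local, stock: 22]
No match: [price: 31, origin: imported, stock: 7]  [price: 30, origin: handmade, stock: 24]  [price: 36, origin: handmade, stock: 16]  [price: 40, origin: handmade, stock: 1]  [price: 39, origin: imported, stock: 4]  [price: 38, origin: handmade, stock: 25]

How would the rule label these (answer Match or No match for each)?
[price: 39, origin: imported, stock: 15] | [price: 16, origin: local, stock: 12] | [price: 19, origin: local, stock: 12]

No match, Match, Match

The simplest hypothesis consistent with all the labels is: origin is local.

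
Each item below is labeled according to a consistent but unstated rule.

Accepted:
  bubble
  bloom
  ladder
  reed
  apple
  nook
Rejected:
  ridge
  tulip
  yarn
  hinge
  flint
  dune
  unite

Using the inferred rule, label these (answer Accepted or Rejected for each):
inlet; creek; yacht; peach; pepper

Rejected, Accepted, Rejected, Rejected, Accepted

The pattern is that an item is 'Accepted' exactly when: has a double letter.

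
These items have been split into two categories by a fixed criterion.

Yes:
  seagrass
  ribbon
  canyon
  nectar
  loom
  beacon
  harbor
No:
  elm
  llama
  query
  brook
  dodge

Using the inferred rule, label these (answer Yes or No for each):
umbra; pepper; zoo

Every 'Yes' example satisfies: even length. None of the 'No' examples do.
umbra: No (length 5). pepper: Yes (length 6). zoo: No (length 3).

No, Yes, No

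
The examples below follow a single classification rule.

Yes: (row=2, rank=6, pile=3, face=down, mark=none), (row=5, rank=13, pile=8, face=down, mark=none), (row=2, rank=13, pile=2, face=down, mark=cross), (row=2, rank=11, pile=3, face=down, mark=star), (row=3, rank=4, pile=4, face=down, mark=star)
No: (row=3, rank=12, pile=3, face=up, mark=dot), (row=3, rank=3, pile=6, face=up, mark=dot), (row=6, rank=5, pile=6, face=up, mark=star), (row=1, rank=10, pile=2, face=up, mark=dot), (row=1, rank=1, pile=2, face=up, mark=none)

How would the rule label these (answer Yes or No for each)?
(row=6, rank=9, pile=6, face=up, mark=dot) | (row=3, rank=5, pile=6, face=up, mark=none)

The common property of the 'Yes' items is: face is down. No 'No' item has it.
(row=6, rank=9, pile=6, face=up, mark=dot): face is up — does not pass, so No. (row=3, rank=5, pile=6, face=up, mark=none): face is up — does not pass, so No.

No, No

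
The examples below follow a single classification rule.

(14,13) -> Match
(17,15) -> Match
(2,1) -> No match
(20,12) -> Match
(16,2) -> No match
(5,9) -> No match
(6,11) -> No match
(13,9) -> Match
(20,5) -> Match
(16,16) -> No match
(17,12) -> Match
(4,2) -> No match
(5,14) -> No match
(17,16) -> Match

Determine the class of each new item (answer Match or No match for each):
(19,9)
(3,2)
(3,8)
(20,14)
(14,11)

Match, No match, No match, Match, Match

The common property of the 'Match' items is: first > second AND sum ≥ 19. No 'No match' item has it.
(19,9): 19 > 9, 19+9 = 28, qualifies → Match.
(3,2): 3 > 2, 3+2 = 5, does not satisfy this → No match.
(3,8): 3 < 8, 3+8 = 11, does not satisfy this → No match.
(20,14): 20 > 14, 20+14 = 34, qualifies → Match.
(14,11): 14 > 11, 14+11 = 25, qualifies → Match.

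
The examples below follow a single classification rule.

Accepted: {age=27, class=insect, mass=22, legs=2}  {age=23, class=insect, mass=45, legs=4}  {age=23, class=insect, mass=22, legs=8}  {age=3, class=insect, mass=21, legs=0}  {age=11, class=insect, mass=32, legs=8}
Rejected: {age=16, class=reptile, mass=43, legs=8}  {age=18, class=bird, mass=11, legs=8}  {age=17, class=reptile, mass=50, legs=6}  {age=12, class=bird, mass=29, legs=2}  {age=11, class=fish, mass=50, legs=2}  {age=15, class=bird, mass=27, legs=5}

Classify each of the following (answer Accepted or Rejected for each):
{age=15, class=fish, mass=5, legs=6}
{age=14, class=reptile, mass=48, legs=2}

The simplest hypothesis consistent with all the labels is: class is insect.
{age=15, class=fish, mass=5, legs=6}: class is fish — fails this test, so Rejected. {age=14, class=reptile, mass=48, legs=2}: class is reptile — fails this test, so Rejected.

Rejected, Rejected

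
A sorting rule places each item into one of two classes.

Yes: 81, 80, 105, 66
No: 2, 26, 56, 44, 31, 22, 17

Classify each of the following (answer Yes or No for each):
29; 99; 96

'Yes' ⟺ at least 66.
29: 29 < 66 — lacks this property, so No. 99: 99 ≥ 66 — has this property, so Yes. 96: 96 ≥ 66 — has this property, so Yes.

No, Yes, Yes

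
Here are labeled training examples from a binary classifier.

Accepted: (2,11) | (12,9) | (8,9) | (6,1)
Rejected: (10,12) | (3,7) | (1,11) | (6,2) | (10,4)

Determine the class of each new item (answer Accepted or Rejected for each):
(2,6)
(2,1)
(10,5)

Rejected, Accepted, Accepted

Rule: sum is odd. This holds for each 'Accepted' example and fails for each 'Rejected' one.
(2,6): 2+6 = 8, doesn't match → Rejected. (2,1): 2+1 = 3, qualifies → Accepted. (10,5): 10+5 = 15, qualifies → Accepted.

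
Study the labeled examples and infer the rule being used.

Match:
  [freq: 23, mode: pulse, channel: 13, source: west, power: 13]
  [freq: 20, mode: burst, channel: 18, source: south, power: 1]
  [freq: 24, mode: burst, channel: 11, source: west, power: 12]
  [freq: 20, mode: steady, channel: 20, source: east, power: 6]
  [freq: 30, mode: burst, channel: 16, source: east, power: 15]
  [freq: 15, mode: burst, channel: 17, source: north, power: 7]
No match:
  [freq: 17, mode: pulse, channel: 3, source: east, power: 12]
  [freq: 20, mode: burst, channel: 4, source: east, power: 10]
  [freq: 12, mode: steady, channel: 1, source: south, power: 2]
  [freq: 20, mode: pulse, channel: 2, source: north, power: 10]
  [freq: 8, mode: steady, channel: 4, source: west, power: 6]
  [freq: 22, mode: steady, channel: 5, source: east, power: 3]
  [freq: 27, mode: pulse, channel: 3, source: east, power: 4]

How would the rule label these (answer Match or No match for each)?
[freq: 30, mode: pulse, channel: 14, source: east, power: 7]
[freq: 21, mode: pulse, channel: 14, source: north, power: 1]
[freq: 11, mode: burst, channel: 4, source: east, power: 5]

Match, Match, No match

The classifier is using: channel ≥ 11.
[freq: 30, mode: pulse, channel: 14, source: east, power: 7]: channel = 14, has this property → Match.
[freq: 21, mode: pulse, channel: 14, source: north, power: 1]: channel = 14, has this property → Match.
[freq: 11, mode: burst, channel: 4, source: east, power: 5]: channel = 4, fails this test → No match.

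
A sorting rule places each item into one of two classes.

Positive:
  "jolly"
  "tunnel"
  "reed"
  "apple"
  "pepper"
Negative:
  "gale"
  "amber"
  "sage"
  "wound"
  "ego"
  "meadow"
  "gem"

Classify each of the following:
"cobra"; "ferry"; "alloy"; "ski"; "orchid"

Negative, Positive, Positive, Negative, Negative

The classifier is using: has a double letter.
Negative: "cobra", since no doubled letter.
Positive: "ferry", since 'rr' doubled.
Positive: "alloy", since 'll' doubled.
Negative: "ski", since no doubled letter.
Negative: "orchid", since no doubled letter.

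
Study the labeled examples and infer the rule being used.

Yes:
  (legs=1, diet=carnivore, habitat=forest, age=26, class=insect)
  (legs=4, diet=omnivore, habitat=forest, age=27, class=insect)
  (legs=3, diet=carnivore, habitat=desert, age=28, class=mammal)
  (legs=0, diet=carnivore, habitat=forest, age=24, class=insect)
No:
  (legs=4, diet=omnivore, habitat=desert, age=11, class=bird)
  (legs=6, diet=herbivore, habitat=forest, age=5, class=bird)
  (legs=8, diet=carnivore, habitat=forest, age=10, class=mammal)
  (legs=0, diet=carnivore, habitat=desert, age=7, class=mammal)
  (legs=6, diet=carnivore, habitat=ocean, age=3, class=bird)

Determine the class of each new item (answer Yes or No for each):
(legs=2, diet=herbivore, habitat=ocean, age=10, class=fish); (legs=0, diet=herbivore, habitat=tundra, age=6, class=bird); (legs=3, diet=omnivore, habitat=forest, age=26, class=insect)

No, No, Yes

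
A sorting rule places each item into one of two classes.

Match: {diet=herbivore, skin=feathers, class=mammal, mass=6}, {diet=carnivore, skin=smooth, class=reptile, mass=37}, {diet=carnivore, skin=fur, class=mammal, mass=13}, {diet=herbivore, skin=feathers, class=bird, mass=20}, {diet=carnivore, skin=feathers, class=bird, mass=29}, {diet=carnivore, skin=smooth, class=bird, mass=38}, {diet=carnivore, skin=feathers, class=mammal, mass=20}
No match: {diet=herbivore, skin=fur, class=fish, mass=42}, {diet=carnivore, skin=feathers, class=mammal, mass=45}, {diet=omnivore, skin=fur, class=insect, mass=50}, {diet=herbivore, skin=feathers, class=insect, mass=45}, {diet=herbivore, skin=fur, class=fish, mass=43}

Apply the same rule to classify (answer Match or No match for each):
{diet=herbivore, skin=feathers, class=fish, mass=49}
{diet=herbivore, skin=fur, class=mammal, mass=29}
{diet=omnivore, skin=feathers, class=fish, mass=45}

No match, Match, No match

The classifier is using: mass ≤ 38.
{diet=herbivore, skin=feathers, class=fish, mass=49}: mass = 49, doesn't qualify → No match.
{diet=herbivore, skin=fur, class=mammal, mass=29}: mass = 29, qualifies → Match.
{diet=omnivore, skin=feathers, class=fish, mass=45}: mass = 45, doesn't qualify → No match.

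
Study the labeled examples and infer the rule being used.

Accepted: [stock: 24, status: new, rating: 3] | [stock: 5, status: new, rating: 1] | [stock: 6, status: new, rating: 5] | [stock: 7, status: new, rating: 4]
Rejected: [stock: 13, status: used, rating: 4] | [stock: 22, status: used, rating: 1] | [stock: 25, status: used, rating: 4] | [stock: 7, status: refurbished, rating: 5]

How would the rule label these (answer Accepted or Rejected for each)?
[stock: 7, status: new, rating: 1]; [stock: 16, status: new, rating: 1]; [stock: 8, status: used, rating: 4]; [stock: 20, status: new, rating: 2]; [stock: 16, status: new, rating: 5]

Every 'Accepted' example satisfies: status is new. None of the 'Rejected' examples do.
[stock: 7, status: new, rating: 1] — status is new, hence Accepted. [stock: 16, status: new, rating: 1] — status is new, hence Accepted. [stock: 8, status: used, rating: 4] — status is used, hence Rejected. [stock: 20, status: new, rating: 2] — status is new, hence Accepted. [stock: 16, status: new, rating: 5] — status is new, hence Accepted.

Accepted, Accepted, Rejected, Accepted, Accepted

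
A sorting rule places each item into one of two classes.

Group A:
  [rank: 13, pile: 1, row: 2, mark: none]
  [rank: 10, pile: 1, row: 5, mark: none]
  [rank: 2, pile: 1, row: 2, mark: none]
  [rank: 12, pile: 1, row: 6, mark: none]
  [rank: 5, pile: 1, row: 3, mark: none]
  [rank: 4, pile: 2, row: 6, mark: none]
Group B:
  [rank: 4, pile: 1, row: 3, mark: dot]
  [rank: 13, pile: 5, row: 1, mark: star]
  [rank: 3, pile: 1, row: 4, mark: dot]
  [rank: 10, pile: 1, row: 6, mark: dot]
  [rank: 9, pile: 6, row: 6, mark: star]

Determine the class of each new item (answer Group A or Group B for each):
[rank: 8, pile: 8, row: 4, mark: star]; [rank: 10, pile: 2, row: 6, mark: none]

The rule appears to be: mark is none.
[rank: 8, pile: 8, row: 4, mark: star]: mark is star — doesn't match, so Group B.
[rank: 10, pile: 2, row: 6, mark: none]: mark is none — fits, so Group A.

Group B, Group A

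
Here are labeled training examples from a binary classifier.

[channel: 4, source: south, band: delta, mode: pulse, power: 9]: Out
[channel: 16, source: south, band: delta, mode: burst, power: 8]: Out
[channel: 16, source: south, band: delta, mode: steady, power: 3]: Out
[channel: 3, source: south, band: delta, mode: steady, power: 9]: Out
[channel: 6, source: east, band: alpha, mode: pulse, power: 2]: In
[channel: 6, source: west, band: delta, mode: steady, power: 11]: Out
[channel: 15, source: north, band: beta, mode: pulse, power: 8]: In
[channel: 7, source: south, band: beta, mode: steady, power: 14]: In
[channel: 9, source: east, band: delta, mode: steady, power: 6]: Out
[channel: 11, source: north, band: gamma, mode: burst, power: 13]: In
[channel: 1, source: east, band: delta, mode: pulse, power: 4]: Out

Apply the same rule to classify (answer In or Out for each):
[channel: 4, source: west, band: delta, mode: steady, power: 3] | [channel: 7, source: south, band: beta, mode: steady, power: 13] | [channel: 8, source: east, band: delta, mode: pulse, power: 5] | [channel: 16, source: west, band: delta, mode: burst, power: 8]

Out, In, Out, Out

All 'In' examples share one property — band is not delta — and every 'Out' example lacks it.
Out: [channel: 4, source: west, band: delta, mode: steady, power: 3], since band is delta. In: [channel: 7, source: south, band: beta, mode: steady, power: 13], since band is beta. Out: [channel: 8, source: east, band: delta, mode: pulse, power: 5], since band is delta. Out: [channel: 16, source: west, band: delta, mode: burst, power: 8], since band is delta.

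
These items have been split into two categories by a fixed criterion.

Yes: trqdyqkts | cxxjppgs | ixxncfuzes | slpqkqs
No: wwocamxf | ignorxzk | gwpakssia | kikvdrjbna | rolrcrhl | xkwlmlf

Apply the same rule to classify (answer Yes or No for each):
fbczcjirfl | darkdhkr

No, No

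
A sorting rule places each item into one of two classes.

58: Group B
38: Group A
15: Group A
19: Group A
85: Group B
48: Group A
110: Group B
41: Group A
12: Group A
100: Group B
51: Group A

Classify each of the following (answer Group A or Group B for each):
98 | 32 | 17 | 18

Group B, Group A, Group A, Group A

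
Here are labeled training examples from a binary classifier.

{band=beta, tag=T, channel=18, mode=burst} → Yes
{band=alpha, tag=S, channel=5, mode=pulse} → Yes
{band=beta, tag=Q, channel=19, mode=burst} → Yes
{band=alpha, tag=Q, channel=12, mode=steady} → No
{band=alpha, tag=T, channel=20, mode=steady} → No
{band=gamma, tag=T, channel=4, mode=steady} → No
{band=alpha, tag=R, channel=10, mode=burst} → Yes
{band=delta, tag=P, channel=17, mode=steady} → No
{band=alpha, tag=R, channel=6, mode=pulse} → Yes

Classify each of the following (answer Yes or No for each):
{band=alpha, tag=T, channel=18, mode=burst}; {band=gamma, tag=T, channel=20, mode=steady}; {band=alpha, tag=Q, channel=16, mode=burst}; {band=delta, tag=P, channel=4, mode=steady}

Yes, No, Yes, No

One predicate separates the groups cleanly: mode is not steady.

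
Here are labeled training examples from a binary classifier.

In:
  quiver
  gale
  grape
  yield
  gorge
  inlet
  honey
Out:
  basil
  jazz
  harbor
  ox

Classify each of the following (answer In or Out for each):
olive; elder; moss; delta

The classifier is using: contains 'e'.
olive: In (has 'e'). elder: In (has 'e'). moss: Out (no 'e'). delta: In (has 'e').

In, In, Out, In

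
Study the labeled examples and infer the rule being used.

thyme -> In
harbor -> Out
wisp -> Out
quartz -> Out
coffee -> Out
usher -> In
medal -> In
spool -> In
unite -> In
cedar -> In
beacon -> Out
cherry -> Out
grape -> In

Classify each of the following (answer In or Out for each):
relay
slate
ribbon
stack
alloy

A rule that fits every label: odd length — true of each 'In' example, false of each 'Out' one.
relay: length 5, checks out → In.
slate: length 5, checks out → In.
ribbon: length 6, does not pass → Out.
stack: length 5, checks out → In.
alloy: length 5, checks out → In.

In, In, Out, In, In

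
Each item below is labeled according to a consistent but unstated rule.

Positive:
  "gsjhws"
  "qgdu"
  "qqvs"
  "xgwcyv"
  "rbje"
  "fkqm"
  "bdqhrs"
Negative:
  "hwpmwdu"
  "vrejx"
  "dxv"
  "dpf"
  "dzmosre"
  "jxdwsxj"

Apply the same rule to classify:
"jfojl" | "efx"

'Positive' ⟺ even length.
"jfojl" — length 5, hence Negative. "efx" — length 3, hence Negative.

Negative, Negative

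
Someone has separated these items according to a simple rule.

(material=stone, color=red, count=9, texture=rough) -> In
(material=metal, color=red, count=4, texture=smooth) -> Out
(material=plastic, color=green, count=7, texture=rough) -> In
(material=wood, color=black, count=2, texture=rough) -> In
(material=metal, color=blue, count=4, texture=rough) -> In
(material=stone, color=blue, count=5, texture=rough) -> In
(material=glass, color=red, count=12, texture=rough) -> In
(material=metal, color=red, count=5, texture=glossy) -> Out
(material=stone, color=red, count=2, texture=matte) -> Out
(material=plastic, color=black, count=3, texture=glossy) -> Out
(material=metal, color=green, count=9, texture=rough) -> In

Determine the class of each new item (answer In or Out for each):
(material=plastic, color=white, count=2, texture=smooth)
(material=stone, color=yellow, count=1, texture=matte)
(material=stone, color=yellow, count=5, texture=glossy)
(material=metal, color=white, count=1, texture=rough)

Out, Out, Out, In

Rule: texture is rough. This holds for each 'In' example and fails for each 'Out' one.
(material=plastic, color=white, count=2, texture=smooth): Out (texture is smooth). (material=stone, color=yellow, count=1, texture=matte): Out (texture is matte). (material=stone, color=yellow, count=5, texture=glossy): Out (texture is glossy). (material=metal, color=white, count=1, texture=rough): In (texture is rough).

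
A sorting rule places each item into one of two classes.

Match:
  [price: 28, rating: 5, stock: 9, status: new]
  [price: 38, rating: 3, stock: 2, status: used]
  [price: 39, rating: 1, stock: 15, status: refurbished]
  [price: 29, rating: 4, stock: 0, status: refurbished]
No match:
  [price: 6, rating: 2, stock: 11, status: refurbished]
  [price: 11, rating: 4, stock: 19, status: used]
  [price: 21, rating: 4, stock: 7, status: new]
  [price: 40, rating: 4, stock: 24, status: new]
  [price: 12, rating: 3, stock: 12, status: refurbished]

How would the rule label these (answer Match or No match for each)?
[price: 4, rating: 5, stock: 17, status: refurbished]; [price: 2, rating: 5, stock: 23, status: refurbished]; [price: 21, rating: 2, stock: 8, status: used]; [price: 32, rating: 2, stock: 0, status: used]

The simplest hypothesis consistent with all the labels is: price ≥ 28 AND price ≤ 39.
[price: 4, rating: 5, stock: 17, status: refurbished]: price = 4, does not fit → No match. [price: 2, rating: 5, stock: 23, status: refurbished]: price = 2, does not fit → No match. [price: 21, rating: 2, stock: 8, status: used]: price = 21, does not fit → No match. [price: 32, rating: 2, stock: 0, status: used]: price = 32, fits → Match.

No match, No match, No match, Match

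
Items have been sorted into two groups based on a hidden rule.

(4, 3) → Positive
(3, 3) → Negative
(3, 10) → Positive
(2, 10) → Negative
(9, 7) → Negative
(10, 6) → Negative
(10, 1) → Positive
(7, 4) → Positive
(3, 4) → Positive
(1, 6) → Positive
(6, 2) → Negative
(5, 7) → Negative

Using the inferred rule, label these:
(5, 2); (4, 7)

Positive, Positive

Comparing the two groups points to one rule — sum is odd.
(5, 2) — 5+2 = 7, hence Positive.
(4, 7) — 4+7 = 11, hence Positive.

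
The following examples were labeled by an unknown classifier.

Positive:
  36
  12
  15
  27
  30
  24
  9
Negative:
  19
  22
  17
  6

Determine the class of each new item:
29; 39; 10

All 'Positive' examples share one property — multiple of 3 AND at least 9 — and every 'Negative' example lacks it.

Negative, Positive, Negative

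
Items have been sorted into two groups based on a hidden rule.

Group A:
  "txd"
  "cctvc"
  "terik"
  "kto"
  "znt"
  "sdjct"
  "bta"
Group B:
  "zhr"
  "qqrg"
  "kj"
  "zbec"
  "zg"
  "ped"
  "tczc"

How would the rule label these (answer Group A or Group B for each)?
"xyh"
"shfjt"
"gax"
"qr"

Rule: odd length AND contains 't'. This holds for each 'Group A' example and fails for each 'Group B' one.
"xyh": length 3, no 't' — doesn't qualify, so Group B.
"shfjt": length 5, has 't' — meets the rule, so Group A.
"gax": length 3, no 't' — doesn't qualify, so Group B.
"qr": length 2, no 't' — doesn't qualify, so Group B.

Group B, Group A, Group B, Group B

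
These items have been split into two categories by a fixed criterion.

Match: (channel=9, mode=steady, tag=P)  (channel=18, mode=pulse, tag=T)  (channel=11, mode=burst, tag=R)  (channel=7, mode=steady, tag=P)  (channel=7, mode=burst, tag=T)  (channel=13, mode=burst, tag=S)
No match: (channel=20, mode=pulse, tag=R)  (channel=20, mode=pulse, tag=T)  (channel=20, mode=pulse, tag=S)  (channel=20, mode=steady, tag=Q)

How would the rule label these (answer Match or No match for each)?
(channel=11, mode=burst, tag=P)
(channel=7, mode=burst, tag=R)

'Match' ⟺ channel ≤ 18.
Match: (channel=11, mode=burst, tag=P), since channel = 11. Match: (channel=7, mode=burst, tag=R), since channel = 7.

Match, Match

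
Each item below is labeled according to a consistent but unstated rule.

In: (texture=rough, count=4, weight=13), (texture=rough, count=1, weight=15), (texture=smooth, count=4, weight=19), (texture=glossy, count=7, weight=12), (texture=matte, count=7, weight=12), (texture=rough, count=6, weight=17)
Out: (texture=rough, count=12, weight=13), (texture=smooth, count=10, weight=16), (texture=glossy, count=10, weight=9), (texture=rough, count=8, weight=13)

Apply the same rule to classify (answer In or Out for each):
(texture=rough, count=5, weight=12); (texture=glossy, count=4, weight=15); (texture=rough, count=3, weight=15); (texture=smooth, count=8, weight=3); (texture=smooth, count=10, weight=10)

In, In, In, Out, Out

'In' ⟺ count ≤ 7.
(texture=rough, count=5, weight=12): count = 5, meets the rule → In.
(texture=glossy, count=4, weight=15): count = 4, meets the rule → In.
(texture=rough, count=3, weight=15): count = 3, meets the rule → In.
(texture=smooth, count=8, weight=3): count = 8, does not satisfy this → Out.
(texture=smooth, count=10, weight=10): count = 10, does not satisfy this → Out.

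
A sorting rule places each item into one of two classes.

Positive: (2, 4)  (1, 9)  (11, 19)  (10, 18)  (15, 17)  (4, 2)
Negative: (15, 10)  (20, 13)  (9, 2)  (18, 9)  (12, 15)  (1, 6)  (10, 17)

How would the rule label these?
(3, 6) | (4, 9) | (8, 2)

A rule that fits every label: sum is even — true of each 'Positive' example, false of each 'Negative' one.

Negative, Negative, Positive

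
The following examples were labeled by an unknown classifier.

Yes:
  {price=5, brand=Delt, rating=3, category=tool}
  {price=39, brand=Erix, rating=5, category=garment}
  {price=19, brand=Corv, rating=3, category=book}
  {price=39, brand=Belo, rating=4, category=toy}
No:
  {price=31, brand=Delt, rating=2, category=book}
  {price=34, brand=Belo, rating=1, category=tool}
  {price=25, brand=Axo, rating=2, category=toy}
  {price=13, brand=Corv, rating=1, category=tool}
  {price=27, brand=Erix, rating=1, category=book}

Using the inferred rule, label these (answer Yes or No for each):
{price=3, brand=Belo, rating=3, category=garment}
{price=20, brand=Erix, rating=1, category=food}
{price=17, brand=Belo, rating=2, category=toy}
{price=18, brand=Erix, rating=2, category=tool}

Yes, No, No, No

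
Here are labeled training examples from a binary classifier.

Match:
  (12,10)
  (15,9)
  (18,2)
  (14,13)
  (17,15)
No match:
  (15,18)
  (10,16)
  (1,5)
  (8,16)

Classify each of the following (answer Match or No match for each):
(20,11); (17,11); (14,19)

Match, Match, No match

Every 'Match' example satisfies: first > second. None of the 'No match' examples do.
(20,11) → 20 > 11 → Match. (17,11) → 17 > 11 → Match. (14,19) → 14 < 19 → No match.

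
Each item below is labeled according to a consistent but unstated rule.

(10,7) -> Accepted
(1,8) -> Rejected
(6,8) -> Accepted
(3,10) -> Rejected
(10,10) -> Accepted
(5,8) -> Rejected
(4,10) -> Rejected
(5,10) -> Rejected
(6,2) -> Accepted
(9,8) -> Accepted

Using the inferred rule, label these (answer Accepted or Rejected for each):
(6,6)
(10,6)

The classifier is using: first ≥ 6.
Accepted: (6,6), since first 6. Accepted: (10,6), since first 10.

Accepted, Accepted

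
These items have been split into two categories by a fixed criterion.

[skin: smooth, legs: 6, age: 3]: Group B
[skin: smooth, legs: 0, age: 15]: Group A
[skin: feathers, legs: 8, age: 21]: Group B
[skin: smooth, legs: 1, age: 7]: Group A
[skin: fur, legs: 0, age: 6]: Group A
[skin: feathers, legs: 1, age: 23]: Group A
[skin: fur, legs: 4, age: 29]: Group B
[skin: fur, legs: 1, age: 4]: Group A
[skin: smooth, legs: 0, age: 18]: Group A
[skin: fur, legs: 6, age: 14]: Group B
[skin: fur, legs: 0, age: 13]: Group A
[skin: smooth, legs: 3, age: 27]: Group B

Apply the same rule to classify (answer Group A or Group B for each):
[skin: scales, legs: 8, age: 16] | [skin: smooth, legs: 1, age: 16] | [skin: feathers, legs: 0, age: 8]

Group B, Group A, Group A

A rule that fits every label: legs ≤ 1 — true of each 'Group A' example, false of each 'Group B' one.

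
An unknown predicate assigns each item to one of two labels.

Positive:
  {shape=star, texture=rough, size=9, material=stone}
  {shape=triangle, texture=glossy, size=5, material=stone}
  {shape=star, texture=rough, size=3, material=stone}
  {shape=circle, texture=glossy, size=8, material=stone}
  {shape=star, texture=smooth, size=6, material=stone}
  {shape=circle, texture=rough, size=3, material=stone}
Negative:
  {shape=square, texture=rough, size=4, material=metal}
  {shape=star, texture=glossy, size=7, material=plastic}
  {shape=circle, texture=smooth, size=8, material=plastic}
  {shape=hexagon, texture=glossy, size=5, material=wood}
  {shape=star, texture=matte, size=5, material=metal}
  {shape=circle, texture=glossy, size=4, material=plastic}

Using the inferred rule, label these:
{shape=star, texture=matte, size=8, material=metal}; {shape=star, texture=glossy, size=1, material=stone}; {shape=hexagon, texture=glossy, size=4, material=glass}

Negative, Positive, Negative

All 'Positive' examples share one property — material is stone — and every 'Negative' example lacks it.
{shape=star, texture=matte, size=8, material=metal} → material is metal → Negative.
{shape=star, texture=glossy, size=1, material=stone} → material is stone → Positive.
{shape=hexagon, texture=glossy, size=4, material=glass} → material is glass → Negative.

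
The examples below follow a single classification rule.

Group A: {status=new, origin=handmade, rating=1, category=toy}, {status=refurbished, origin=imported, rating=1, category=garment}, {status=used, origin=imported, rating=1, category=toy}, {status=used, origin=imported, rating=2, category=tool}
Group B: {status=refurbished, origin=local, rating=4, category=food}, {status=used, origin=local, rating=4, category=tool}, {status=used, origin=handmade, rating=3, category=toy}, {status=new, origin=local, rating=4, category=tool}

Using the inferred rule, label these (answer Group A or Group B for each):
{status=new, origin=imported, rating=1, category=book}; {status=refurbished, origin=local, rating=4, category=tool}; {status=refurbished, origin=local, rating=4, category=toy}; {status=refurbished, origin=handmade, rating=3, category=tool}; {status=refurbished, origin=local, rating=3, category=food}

The simplest hypothesis consistent with all the labels is: rating ≤ 2.
{status=new, origin=imported, rating=1, category=book}: rating = 1 — checks out, so Group A.
{status=refurbished, origin=local, rating=4, category=tool}: rating = 4 — does not pass, so Group B.
{status=refurbished, origin=local, rating=4, category=toy}: rating = 4 — does not pass, so Group B.
{status=refurbished, origin=handmade, rating=3, category=tool}: rating = 3 — does not pass, so Group B.
{status=refurbished, origin=local, rating=3, category=food}: rating = 3 — does not pass, so Group B.

Group A, Group B, Group B, Group B, Group B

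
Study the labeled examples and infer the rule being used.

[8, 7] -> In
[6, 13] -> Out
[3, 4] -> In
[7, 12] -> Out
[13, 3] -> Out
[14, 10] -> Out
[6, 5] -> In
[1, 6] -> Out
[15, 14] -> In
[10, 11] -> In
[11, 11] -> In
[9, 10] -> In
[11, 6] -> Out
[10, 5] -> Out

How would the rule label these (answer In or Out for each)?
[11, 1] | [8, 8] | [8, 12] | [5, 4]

Out, In, Out, In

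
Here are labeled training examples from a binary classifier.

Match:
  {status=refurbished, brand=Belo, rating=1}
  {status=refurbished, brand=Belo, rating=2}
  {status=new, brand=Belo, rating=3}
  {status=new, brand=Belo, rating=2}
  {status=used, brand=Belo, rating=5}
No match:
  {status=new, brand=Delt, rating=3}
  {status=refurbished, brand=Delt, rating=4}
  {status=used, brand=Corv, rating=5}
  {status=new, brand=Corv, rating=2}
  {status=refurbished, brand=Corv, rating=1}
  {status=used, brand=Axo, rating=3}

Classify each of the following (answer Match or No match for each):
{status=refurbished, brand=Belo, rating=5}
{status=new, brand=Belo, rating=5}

Match, Match

Checking candidate rules against both groups, what survives is: brand is Belo.
{status=refurbished, brand=Belo, rating=5} — brand is Belo, hence Match.
{status=new, brand=Belo, rating=5} — brand is Belo, hence Match.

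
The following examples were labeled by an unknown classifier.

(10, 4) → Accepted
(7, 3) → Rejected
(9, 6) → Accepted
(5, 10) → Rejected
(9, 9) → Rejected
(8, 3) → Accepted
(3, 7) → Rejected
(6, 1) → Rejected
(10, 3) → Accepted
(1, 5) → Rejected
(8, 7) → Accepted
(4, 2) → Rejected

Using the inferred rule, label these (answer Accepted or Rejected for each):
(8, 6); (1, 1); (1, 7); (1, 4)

Rule: first > second AND sum ≥ 11. This holds for each 'Accepted' example and fails for each 'Rejected' one.
(8, 6): Accepted (8 > 6, 8+6 = 14).
(1, 1): Rejected (1 = 1, 1+1 = 2).
(1, 7): Rejected (1 < 7, 1+7 = 8).
(1, 4): Rejected (1 < 4, 1+4 = 5).

Accepted, Rejected, Rejected, Rejected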